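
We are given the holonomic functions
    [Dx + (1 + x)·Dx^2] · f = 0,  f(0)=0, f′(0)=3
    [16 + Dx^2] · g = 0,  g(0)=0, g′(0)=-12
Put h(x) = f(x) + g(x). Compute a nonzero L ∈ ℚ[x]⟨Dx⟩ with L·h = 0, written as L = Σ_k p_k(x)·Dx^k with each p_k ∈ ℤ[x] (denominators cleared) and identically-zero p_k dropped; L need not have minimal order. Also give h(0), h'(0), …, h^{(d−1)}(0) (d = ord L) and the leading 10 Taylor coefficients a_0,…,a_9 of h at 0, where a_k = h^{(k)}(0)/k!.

L = (176 + 256·x + 128·x^2)·Dx + (144 + 400·x + 384·x^2 + 128·x^3)·Dx^2 + (11 + 16·x + 8·x^2)·Dx^3 + (9 + 25·x + 24·x^2 + 8·x^3)·Dx^4  (order 4).
h: a_k = 0, -9, -3/2, 33, -3/4, -25, -1/2, 1069/105, -3/8, -1733/945, …
ICs: h(0) = 0, h′(0) = -9, h′′(0) = -3, h′′′(0) = 198.

f: a_k = 0, 3, -3/2, 1, -3/4, 3/5, -1/2, 3/7, -3/8, 1/3, …
g: a_k = 0, -12, 0, 32, 0, -128/5, 0, 1024/105, 0, -2048/945, …
Sum ⇒ L₀ = lclm(L_f,L_g) in ℚ(x)⟨Dx⟩.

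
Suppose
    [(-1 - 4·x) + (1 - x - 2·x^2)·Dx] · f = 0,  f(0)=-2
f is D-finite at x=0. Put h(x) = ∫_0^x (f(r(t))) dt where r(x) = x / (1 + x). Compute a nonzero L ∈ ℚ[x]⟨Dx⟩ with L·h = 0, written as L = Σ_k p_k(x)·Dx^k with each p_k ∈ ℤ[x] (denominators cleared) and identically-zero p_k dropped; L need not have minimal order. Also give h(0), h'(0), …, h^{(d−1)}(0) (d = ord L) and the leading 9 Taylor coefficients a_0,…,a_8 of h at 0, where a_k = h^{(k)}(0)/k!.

f: a_k = -2, -2, -6, -10, -22, -42, -86, -170, -342, …
h₀=f(r): pull back L_f along r ⇒ L₀.
∫: right-multiply L₀ by Dx.
L = (1 + 5·x)·Dx + (-1 - 2·x + x^2 + 2·x^3)·Dx^2  (order 2).
h: a_k = 0, -2, -1, -4/3, 0, -8/5, 4/3, -24/7, 5, …
ICs: h(0) = 0, h′(0) = -2.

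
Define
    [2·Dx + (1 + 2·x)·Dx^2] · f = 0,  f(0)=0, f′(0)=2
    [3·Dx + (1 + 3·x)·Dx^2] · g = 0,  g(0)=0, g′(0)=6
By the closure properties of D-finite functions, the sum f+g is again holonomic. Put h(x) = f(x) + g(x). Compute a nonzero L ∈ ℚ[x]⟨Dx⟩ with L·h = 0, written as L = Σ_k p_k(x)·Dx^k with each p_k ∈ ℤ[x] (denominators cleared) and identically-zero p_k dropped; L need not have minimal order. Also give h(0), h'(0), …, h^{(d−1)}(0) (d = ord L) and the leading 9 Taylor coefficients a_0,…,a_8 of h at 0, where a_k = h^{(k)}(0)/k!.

f: a_k = 0, 2, -2, 8/3, -4, 32/5, -32/3, 128/7, -32, …
g: a_k = 0, 6, -9, 18, -81/2, 486/5, -243, 4374/7, -6561/4, …
h₀=f+g: left-lcm gives L₀, ord ≤ 4.
L = 12·Dx + (10 + 24·x)·Dx^2 + (1 + 5·x + 6·x^2)·Dx^3  (order 3).
h: a_k = 0, 8, -11, 62/3, -89/2, 518/5, -761/3, 4502/7, -6689/4, …
ICs: h(0) = 0, h′(0) = 8, h′′(0) = -22.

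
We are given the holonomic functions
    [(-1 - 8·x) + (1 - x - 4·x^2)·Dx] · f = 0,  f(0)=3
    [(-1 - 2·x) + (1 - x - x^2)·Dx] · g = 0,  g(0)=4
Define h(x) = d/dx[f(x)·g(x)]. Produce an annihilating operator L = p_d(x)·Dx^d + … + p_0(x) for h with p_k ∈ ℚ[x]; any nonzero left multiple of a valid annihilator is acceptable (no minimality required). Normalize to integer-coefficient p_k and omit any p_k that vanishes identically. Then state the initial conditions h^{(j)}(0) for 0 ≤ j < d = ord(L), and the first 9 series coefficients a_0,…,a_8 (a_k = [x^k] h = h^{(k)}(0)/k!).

f: a_k = 3, 3, 15, 27, 87, 195, 543, 1323, 3495, …
g: a_k = 4, 4, 8, 12, 20, 32, 52, 84, 136, …
Product ⇒ symmetric product L₀, ord ≤ 1.
h₀' ⇒ L via d/dx closure of L₀.
L = (16 + 18·x - 12·x^2 - 352·x^3 + 12·x^4 + 600·x^5 + 320·x^6) + (-2 - 4·x + 39·x^2 + 8·x^3 - 140·x^4 - 21·x^5 + 140·x^6 + 64·x^7)·Dx  (order 1).
h: a_k = 24, 192, 684, 2688, 8400, 27144, 80472, 240000, 689796, …
ICs: h(0) = 24.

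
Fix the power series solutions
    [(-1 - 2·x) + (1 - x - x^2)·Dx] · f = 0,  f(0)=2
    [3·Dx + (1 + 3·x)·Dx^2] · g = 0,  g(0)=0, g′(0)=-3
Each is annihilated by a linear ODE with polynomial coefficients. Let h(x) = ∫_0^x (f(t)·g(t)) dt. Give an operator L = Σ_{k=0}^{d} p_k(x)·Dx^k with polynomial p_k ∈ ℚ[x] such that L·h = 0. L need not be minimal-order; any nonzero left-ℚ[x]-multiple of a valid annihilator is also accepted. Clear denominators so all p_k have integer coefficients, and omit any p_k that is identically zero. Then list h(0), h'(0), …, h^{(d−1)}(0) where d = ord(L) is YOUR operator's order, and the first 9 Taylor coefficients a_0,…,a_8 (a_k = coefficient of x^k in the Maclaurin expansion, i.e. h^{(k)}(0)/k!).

f: a_k = 2, 2, 4, 6, 10, 16, 26, 42, 68, …
g: a_k = 0, -3, 9/2, -9, 81/4, -243/5, 243/2, -2187/7, 6561/8, …
h₀=f·g: eliminate ⇒ L₀, order ≤ 1·2.
Integrate: L := L₀·Dx.
L = (5 + 12·x)·Dx + (-1 + 13·x + 15·x^2)·Dx^2 + (-1 - 2·x + 4·x^2 + 3·x^3)·Dx^3  (order 3).
h: a_k = 0, 0, -3, 1, -21/4, 9/2, -319/20, 849/35, -38553/560, …
ICs: h(0) = 0, h′(0) = 0, h′′(0) = -6.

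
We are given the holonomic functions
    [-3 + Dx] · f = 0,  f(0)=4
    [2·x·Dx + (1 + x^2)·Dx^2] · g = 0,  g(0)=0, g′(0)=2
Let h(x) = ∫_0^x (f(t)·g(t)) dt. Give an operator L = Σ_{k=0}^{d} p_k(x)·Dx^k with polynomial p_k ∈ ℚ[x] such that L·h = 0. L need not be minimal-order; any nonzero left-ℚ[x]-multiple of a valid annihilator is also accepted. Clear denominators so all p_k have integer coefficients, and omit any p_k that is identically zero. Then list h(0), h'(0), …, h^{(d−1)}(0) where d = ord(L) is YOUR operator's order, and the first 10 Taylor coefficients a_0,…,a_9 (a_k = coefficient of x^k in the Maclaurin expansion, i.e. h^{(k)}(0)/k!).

L = (9 - 6·x + 9·x^2)·Dx + (-6 + 2·x - 6·x^2)·Dx^2 + (1 + x^2)·Dx^3  (order 3).
h: a_k = 0, 0, 4, 8, 25/3, 28/5, 83/30, 9/7, 361/560, 43/210, …
ICs: h(0) = 0, h′(0) = 0, h′′(0) = 8.

f: a_k = 4, 12, 18, 18, 27/2, 81/10, 81/20, 243/140, 729/1120, 243/1120, …
g: a_k = 0, 2, 0, -2/3, 0, 2/5, 0, -2/7, 0, 2/9, …
h₀=f·g: eliminate ⇒ L₀, order ≤ 1·2.
h=∫h₀ ⇒ L = L₀·Dx.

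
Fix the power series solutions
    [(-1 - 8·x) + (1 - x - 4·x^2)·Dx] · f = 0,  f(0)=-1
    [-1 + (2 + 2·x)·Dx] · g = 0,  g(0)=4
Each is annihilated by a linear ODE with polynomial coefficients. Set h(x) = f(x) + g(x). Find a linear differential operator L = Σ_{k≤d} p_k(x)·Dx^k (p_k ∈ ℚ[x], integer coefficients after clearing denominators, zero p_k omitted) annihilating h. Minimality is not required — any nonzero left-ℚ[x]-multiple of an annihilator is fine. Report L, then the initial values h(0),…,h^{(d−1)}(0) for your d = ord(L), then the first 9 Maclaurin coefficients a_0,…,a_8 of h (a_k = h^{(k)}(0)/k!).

f: a_k = -1, -1, -5, -9, -29, -65, -181, -441, -1165, …
g: a_k = 4, 2, -1/2, 1/4, -5/32, 7/64, -21/256, 33/512, -429/8192, …
L₀ := lclm(L_f,L_g); ord L₀ ≤ 1+1.
L = (-21 - 75·x - 228·x^2 - 160·x^3) + (41 + 174·x + 609·x^2 + 872·x^3 + 400·x^4)·Dx + (-2 - 38·x - 30·x^2 + 198·x^3 + 352·x^4 + 160·x^5)·Dx^2  (order 2).
h: a_k = 3, 1, -11/2, -35/4, -933/32, -4153/64, -46357/256, -225759/512, -9544109/8192, …
ICs: h(0) = 3, h′(0) = 1.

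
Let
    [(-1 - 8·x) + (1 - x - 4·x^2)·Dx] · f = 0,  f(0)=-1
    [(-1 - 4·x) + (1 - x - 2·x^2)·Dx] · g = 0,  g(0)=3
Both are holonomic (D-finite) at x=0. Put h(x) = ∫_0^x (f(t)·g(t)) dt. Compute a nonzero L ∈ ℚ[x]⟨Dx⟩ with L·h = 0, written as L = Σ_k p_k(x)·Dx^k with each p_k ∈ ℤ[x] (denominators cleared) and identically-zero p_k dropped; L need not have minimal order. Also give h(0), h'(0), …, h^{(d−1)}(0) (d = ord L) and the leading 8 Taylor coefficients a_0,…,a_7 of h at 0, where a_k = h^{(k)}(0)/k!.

f: a_k = -1, -1, -5, -9, -29, -65, -181, -441, …
g: a_k = 3, 3, 9, 15, 33, 63, 129, 255, …
f·g: L₀ = L_f ⊗_s L_g, ord ≤ 1·1.
h=∫₀ˣh₀: take L = L₀·Dx.
L = (-2 - 10·x + 18·x^2 + 32·x^3)·Dx + (1 - 2·x - 5·x^2 + 6·x^3 + 8·x^4)·Dx^2  (order 2).
h: a_k = 0, -3, -3, -9, -33/2, -207/5, -89, -213, …
ICs: h(0) = 0, h′(0) = -3.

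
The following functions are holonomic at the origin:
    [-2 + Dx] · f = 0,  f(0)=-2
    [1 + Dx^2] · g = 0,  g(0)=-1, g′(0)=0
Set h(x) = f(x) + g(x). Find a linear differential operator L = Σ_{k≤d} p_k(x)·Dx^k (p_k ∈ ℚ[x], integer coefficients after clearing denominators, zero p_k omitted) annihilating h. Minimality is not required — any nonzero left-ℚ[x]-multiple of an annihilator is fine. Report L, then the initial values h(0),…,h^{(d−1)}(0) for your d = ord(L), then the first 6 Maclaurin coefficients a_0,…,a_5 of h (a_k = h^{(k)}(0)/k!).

L = -2 + Dx - 2·Dx^2 + Dx^3  (order 3).
h: a_k = -3, -4, -7/2, -8/3, -11/8, -8/15, …
ICs: h(0) = -3, h′(0) = -4, h′′(0) = -7.

f: a_k = -2, -4, -4, -8/3, -4/3, -8/15, …
g: a_k = -1, 0, 1/2, 0, -1/24, 0, …
h₀=f+g: left-lcm gives L₀, ord ≤ 3.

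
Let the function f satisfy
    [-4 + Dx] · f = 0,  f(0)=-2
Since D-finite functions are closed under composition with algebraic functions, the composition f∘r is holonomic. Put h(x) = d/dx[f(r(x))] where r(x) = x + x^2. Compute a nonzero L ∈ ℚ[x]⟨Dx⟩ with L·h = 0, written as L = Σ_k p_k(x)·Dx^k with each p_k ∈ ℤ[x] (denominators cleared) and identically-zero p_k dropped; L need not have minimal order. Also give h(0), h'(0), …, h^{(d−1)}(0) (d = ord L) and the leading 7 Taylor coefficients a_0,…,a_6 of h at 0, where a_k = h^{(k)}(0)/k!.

L = (6 + 16·x + 16·x^2) + (-1 - 2·x)·Dx  (order 1).
h: a_k = -8, -48, -160, -1216/3, -832, -22144/15, -104192/45, …
ICs: h(0) = -8.

f: a_k = -2, -8, -16, -64/3, -64/3, -256/15, -512/45, …
Substitute x→r, Dx→(1/r')Dx; clear ⇒ L₀.
h=h₀': d/dx-closure on L₀ ⇒ L.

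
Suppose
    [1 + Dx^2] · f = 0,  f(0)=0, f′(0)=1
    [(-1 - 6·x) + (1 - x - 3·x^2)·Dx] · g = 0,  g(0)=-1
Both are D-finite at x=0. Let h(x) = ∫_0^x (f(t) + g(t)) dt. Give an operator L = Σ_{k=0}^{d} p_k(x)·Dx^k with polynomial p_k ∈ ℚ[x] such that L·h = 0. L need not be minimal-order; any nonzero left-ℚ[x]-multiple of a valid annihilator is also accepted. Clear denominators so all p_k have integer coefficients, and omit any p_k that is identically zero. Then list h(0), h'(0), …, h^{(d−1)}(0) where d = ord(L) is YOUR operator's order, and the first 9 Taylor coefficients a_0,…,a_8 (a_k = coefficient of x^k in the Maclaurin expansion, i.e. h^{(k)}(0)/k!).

L = (-43 - 292·x - 307·x^2 - 624·x^3 - 45·x^4 - 54·x^5)·Dx + (9 + 7·x + 6·x^2 - 91·x^3 - 144·x^4 - 27·x^5 - 27·x^6)·Dx^2 + (-43 - 292·x - 307·x^2 - 624·x^3 - 45·x^4 - 54·x^5)·Dx^3 + (9 + 7·x + 6·x^2 - 91·x^3 - 144·x^4 - 27·x^5 - 27·x^6)·Dx^4  (order 4).
h: a_k = 0, -1, 0, -4/3, -43/24, -19/5, -4799/720, -97/7, -1093681/40320, …
ICs: h(0) = 0, h′(0) = -1, h′′(0) = 0, h′′′(0) = -8.

f: a_k = 0, 1, 0, -1/6, 0, 1/120, 0, -1/5040, 0, …
g: a_k = -1, -1, -4, -7, -19, -40, -97, -217, -508, …
h₀=f+g: left-lcm gives L₀, ord ≤ 3.
h=∫₀ˣh₀: take L = L₀·Dx.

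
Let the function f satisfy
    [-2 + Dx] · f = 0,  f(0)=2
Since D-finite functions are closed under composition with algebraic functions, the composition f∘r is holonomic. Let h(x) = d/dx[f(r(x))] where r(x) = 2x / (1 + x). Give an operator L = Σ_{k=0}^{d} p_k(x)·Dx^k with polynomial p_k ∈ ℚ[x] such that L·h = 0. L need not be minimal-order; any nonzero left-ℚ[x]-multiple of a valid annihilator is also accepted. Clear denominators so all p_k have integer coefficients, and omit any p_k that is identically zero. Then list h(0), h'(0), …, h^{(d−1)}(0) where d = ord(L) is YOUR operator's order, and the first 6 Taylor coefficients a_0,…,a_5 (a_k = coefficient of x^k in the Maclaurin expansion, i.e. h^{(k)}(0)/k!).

L = (2 - 2·x) + (-1 - 2·x - x^2)·Dx  (order 1).
h: a_k = 8, 16, -8, -32/3, 56/3, -176/15, …
ICs: h(0) = 8.

f: a_k = 2, 4, 4, 8/3, 4/3, 8/15, …
f∘r: x↦r, Dx↦Dx/r' in L_f ⇒ L₀.
h₀' ⇒ L via d/dx closure of L₀.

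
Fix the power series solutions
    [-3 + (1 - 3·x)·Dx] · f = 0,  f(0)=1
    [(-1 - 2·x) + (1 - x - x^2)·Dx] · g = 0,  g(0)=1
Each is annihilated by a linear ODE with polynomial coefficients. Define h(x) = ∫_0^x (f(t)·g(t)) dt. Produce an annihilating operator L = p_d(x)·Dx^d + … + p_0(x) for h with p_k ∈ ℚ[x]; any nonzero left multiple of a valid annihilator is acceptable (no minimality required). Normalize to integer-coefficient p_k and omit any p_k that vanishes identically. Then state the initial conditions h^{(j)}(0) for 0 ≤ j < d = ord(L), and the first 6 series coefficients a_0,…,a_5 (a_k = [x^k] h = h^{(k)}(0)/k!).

f: a_k = 1, 3, 9, 27, 81, 243, …
g: a_k = 1, 1, 2, 3, 5, 8, …
Sym-product of L_f,L_g gives L₀ (≤ ord 1).
∫: right-multiply L₀ by Dx.
L = (-4 + 4·x + 9·x^2)·Dx + (1 - 4·x + 2·x^2 + 3·x^3)·Dx^2  (order 2).
h: a_k = 0, 1, 2, 14/3, 45/4, 28, …
ICs: h(0) = 0, h′(0) = 1.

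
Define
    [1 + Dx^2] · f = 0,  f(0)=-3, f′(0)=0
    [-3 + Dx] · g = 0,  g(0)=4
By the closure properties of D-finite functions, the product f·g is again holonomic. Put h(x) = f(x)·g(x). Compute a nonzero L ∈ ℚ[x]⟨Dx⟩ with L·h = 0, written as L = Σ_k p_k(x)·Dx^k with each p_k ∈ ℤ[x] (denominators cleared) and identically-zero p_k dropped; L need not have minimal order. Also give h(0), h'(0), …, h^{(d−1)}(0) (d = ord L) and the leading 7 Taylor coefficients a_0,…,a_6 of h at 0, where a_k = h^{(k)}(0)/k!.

f: a_k = -3, 0, 3/2, 0, -1/8, 0, 1/240, …
g: a_k = 4, 12, 18, 18, 27/2, 81/10, 81/20, …
Sym-product of L_f,L_g gives L₀ (≤ ord 2).
L = 10 - 6·Dx + Dx^2  (order 2).
h: a_k = -12, -36, -48, -36, -14, 6/5, 88/15, …
ICs: h(0) = -12, h′(0) = -36.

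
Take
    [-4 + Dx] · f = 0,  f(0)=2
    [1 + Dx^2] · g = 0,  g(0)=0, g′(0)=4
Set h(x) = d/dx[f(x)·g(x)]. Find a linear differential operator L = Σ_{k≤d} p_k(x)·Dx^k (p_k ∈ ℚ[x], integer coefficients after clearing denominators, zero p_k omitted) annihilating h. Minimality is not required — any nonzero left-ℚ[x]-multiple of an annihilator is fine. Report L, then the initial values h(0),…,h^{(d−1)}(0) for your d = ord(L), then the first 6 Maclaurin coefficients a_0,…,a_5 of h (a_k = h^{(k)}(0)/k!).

f: a_k = 2, 8, 16, 64/3, 64/3, 256/15, …
g: a_k = 0, 4, 0, -2/3, 0, 1/30, …
L₀ := L_f ⊗_s L_g (sym. prod.), ord ≤ 2.
h₀' ⇒ L via d/dx closure of L₀.
L = 17 - 8·Dx + Dx^2  (order 2).
h: a_k = 8, 64, 188, 320, 1121/3, 4888/15, …
ICs: h(0) = 8, h′(0) = 64.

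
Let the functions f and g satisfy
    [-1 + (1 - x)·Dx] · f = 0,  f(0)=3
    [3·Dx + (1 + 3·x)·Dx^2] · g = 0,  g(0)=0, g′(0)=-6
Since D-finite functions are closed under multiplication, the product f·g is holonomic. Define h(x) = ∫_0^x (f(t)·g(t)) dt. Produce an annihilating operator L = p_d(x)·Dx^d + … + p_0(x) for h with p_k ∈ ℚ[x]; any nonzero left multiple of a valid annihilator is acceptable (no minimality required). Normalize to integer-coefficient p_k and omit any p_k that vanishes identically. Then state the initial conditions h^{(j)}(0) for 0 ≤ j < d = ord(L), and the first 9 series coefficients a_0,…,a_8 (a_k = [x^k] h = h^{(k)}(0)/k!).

L = 3·Dx + (-1 + 9·x)·Dx^2 + (-1 - 2·x + 3·x^2)·Dx^3  (order 3).
h: a_k = 0, 0, -9, 3, -45/4, 153/10, -717/20, 5139/70, -95247/560, …
ICs: h(0) = 0, h′(0) = 0, h′′(0) = -18.

f: a_k = 3, 3, 3, 3, 3, 3, 3, 3, 3, …
g: a_k = 0, -6, 9, -18, 81/2, -486/5, 243, -4374/7, 6561/4, …
Sym-product of L_f,L_g gives L₀ (≤ ord 2).
∫: right-multiply L₀ by Dx.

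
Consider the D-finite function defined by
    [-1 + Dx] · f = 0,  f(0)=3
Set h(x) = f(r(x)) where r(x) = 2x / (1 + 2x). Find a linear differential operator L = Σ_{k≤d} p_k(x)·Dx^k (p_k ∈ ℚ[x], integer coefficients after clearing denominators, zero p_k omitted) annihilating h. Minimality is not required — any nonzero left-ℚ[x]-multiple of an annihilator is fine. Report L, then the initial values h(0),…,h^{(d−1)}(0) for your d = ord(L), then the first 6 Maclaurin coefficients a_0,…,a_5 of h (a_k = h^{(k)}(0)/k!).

L = -2 + (1 + 4·x + 4·x^2)·Dx  (order 1).
h: a_k = 3, 6, -6, 4, 2, -76/5, …
ICs: h(0) = 3.

f: a_k = 3, 3, 3/2, 1/2, 1/8, 1/40, …
L₀ from L_f via x↦r, Dx↦r'^{-1}Dx.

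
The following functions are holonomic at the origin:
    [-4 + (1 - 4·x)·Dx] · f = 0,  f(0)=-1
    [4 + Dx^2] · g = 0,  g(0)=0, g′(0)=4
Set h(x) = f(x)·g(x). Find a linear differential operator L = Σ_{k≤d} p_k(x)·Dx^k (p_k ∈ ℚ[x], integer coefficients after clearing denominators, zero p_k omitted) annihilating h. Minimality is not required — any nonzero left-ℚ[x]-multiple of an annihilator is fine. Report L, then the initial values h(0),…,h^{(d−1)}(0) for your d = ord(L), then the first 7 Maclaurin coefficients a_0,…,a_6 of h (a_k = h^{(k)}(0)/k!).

L = (-4 + 16·x) + 8·Dx + (-1 + 4·x)·Dx^2  (order 2).
h: a_k = 0, -4, -16, -184/3, -736/3, -14728/15, -58912/15, …
ICs: h(0) = 0, h′(0) = -4.

f: a_k = -1, -4, -16, -64, -256, -1024, -4096, …
g: a_k = 0, 4, 0, -8/3, 0, 8/15, 0, …
h₀=f·g: eliminate ⇒ L₀, order ≤ 1·2.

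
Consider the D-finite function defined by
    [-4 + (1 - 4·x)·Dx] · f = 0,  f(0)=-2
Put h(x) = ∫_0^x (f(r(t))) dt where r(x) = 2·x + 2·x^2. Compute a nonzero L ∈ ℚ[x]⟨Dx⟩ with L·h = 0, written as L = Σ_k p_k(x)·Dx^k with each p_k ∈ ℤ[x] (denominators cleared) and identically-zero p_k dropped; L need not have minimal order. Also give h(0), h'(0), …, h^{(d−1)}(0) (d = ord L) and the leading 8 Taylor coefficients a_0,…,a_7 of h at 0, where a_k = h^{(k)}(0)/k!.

L = (8 + 16·x)·Dx + (-1 + 8·x + 8·x^2)·Dx^2  (order 2).
h: a_k = 0, -2, -8, -48, -320, -11392/5, -16896, -902144/7, …
ICs: h(0) = 0, h′(0) = -2.

f: a_k = -2, -8, -32, -128, -512, -2048, -8192, -32768, …
f∘r: x↦r, Dx↦Dx/r' in L_f ⇒ L₀.
Integrate: L := L₀·Dx.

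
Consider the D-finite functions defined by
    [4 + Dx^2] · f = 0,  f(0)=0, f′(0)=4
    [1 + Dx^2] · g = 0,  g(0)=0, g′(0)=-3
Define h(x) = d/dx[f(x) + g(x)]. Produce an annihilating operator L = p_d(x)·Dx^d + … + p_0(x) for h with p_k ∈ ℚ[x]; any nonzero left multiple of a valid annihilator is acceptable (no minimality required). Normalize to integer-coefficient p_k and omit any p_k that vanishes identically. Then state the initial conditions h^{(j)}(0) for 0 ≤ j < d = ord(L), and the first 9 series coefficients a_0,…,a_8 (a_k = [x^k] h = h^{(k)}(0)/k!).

f: a_k = 0, 4, 0, -8/3, 0, 8/15, 0, -16/315, 0, …
g: a_k = 0, -3, 0, 1/2, 0, -1/40, 0, 1/1680, 0, …
L₀ := lclm(L_f,L_g); ord L₀ ≤ 2+2.
Differentiate: ansatz ord ≤ ord L₀ ⇒ L.
L = 4 + 5·Dx^2 + Dx^4  (order 4).
h: a_k = 1, 0, -13/2, 0, 61/24, 0, -253/720, 0, 1021/40320, …
ICs: h(0) = 1, h′(0) = 0, h′′(0) = -13, h′′′(0) = 0.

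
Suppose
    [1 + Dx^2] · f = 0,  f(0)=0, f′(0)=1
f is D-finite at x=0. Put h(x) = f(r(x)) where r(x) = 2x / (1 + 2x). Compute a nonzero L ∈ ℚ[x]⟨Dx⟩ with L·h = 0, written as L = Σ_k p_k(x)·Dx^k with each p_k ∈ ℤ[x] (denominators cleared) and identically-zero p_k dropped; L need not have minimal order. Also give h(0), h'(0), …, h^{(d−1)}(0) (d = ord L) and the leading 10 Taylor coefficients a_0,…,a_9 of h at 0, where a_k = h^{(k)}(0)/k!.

L = 4 + (4 + 24·x + 48·x^2 + 32·x^3)·Dx + (1 + 8·x + 24·x^2 + 32·x^3 + 16·x^4)·Dx^2  (order 2).
h: a_k = 0, 2, -4, 20/3, -8, 4/15, 40, -55448/315, 25456/45, -896716/567, …
ICs: h(0) = 0, h′(0) = 2.

f: a_k = 0, 1, 0, -1/6, 0, 1/120, 0, -1/5040, 0, 1/362880, …
f∘r: x↦r, Dx↦Dx/r' in L_f ⇒ L₀.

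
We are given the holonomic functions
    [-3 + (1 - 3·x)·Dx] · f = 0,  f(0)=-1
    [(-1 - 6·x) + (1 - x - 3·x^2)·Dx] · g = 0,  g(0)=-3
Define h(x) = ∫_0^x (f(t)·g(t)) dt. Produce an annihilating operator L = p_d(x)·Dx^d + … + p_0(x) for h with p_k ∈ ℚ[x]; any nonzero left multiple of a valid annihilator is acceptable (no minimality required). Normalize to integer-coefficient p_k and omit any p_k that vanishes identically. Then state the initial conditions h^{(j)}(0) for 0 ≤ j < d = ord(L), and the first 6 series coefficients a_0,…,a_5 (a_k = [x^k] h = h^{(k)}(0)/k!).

f: a_k = -1, -3, -9, -27, -81, -243, …
g: a_k = -3, -3, -12, -21, -57, -120, …
Product ⇒ symmetric product L₀, ord ≤ 1.
∫: right-multiply L₀ by Dx.
L = (-4 + 27·x^2)·Dx + (1 - 4·x + 9·x^3)·Dx^2  (order 2).
h: a_k = 0, 3, 6, 16, 165/4, 552/5, …
ICs: h(0) = 0, h′(0) = 3.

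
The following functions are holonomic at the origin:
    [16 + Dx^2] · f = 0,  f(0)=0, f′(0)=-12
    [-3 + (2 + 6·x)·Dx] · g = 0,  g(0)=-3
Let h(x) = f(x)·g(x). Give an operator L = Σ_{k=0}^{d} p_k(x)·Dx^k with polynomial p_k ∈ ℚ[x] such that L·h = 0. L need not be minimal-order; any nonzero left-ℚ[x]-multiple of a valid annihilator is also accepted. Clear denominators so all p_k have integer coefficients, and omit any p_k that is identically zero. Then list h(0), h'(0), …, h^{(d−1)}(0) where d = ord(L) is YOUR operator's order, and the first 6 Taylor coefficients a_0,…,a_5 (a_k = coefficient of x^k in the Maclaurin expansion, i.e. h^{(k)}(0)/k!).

L = (91 + 384·x + 576·x^2) + (-12 - 36·x)·Dx + (4 + 24·x + 36·x^2)·Dx^2  (order 2).
h: a_k = 0, 36, 54, -273/2, -333/4, 11343/160, …
ICs: h(0) = 0, h′(0) = 36.

f: a_k = 0, -12, 0, 32, 0, -128/5, …
g: a_k = -3, -9/2, 27/8, -81/16, 1215/128, -5103/256, …
L₀ := L_f ⊗_s L_g (sym. prod.), ord ≤ 2.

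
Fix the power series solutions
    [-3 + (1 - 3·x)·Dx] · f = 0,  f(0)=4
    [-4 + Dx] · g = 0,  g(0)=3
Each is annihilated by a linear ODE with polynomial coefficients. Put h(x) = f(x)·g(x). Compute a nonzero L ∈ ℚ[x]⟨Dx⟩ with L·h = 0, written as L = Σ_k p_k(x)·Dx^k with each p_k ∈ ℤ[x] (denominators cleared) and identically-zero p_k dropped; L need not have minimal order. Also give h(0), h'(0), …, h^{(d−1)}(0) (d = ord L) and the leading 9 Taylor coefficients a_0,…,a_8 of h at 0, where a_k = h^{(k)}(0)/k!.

f: a_k = 4, 12, 36, 108, 324, 972, 2916, 8748, 26244, …
g: a_k = 3, 12, 24, 32, 32, 128/5, 256/15, 1024/105, 512/105, …
h₀=f·g: eliminate ⇒ L₀, order ≤ 1·1.
L = (7 - 12·x) + (-1 + 3·x)·Dx  (order 1).
h: a_k = 12, 84, 348, 1172, 3644, 55172/5, 497572/15, 10453108/105, 4480196/15, …
ICs: h(0) = 12.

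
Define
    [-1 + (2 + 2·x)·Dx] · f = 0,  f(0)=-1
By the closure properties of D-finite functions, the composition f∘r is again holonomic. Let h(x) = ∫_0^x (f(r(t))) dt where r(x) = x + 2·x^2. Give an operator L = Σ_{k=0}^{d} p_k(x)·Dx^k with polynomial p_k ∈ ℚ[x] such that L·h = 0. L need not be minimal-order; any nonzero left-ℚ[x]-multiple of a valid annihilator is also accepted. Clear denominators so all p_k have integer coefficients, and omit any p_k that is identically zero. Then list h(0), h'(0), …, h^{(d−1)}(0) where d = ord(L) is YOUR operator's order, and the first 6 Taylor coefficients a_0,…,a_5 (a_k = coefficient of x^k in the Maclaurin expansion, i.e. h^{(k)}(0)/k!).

L = (-1 - 4·x)·Dx + (2 + 2·x + 4·x^2)·Dx^2  (order 2).
h: a_k = 0, -1, -1/4, -7/24, 7/64, 21/640, …
ICs: h(0) = 0, h′(0) = -1.

f: a_k = -1, -1/2, 1/8, -1/16, 5/128, -7/256, …
f∘r: x↦r, Dx↦Dx/r' in L_f ⇒ L₀.
h=∫₀ˣh₀: take L = L₀·Dx.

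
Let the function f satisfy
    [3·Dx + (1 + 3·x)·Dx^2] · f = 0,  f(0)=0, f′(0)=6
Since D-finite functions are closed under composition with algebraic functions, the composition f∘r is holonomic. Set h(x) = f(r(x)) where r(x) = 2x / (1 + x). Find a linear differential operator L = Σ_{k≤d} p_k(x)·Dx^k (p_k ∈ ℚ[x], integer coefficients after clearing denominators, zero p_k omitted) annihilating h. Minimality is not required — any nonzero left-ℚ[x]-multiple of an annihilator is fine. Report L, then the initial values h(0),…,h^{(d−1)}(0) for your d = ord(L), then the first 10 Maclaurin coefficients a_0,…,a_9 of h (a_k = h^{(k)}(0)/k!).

L = (8 + 14·x)·Dx + (1 + 8·x + 7·x^2)·Dx^2  (order 2).
h: a_k = 0, 12, -48, 228, -1200, 33612/5, -39216, 1647084/7, -1441200, 8967468, …
ICs: h(0) = 0, h′(0) = 12.

f: a_k = 0, 6, -9, 18, -81/2, 486/5, -243, 4374/7, -6561/4, 4374, …
f∘r: x↦r, Dx↦Dx/r' in L_f ⇒ L₀.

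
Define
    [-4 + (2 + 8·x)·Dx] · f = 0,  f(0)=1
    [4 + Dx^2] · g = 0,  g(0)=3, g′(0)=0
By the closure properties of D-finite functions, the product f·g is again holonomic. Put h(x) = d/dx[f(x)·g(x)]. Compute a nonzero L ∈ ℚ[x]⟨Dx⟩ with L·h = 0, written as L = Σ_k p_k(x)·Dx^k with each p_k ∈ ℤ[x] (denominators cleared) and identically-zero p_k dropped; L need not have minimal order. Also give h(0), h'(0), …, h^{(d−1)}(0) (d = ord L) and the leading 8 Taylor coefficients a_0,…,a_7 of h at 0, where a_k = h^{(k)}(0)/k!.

L = (8 + 96·x + 256·x^2 + 256·x^3 + 256·x^4) + (2 - 48·x^2 - 64·x^3)·Dx + (1 + 10·x + 36·x^2 + 64·x^3 + 64·x^4)·Dx^2  (order 2).
h: a_k = 6, -24, 0, -64, 320, -5888/5, 66304/15, -1755136/105, …
ICs: h(0) = 6, h′(0) = -24.

f: a_k = 1, 2, -2, 4, -10, 28, -84, 264, …
g: a_k = 3, 0, -6, 0, 2, 0, -4/15, 0, …
L₀ := L_f ⊗_s L_g (sym. prod.), ord ≤ 2.
h₀' ⇒ L via d/dx closure of L₀.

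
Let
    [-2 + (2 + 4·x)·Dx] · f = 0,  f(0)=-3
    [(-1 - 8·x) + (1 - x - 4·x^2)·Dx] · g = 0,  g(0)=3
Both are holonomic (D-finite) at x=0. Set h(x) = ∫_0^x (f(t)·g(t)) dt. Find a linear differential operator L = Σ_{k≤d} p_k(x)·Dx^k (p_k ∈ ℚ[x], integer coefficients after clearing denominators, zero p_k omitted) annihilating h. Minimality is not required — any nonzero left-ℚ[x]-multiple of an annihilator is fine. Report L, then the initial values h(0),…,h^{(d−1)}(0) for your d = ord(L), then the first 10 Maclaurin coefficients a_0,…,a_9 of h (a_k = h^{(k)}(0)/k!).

f: a_k = -3, -3, 3/2, -3/2, 15/8, -21/8, 63/16, -99/16, 1287/128, -2145/128, …
g: a_k = 3, 3, 15, 27, 87, 195, 543, 1323, 3495, 8787, …
Sym-product of L_f,L_g gives L₀ (≤ ord 1).
h=∫₀ˣh₀: take L = L₀·Dx.
L = (2 + 9·x + 12·x^2)·Dx + (-1 - x + 6·x^2 + 8·x^3)·Dx^2  (order 2).
h: a_k = 0, -9, -9, -33/2, -63/2, -2547/40, -1107/8, -33471/112, -10863/16, -195827/128, …
ICs: h(0) = 0, h′(0) = -9.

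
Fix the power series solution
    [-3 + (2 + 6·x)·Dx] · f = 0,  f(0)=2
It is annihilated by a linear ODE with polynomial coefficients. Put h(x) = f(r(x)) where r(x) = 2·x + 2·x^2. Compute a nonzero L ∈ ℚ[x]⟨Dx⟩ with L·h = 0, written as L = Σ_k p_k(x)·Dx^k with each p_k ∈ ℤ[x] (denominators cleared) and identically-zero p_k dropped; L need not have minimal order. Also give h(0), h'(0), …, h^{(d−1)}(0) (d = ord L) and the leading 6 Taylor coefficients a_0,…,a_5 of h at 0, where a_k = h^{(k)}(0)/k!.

f: a_k = 2, 3, -9/4, 27/8, -405/64, 1701/128, …
L₀ from L_f via x↦r, Dx↦r'^{-1}Dx.
L = (-3 - 6·x) + (1 + 6·x + 6·x^2)·Dx  (order 1).
h: a_k = 2, 6, -3, 9, -117/4, 405/4, …
ICs: h(0) = 2.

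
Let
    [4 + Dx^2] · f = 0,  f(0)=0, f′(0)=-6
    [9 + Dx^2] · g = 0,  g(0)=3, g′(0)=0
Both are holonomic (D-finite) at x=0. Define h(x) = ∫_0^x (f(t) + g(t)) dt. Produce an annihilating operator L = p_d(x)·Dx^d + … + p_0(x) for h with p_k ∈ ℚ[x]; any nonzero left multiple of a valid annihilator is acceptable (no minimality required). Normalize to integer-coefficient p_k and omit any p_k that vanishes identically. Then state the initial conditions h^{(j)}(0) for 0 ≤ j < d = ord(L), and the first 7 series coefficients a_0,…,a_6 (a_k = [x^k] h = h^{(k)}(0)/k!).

f: a_k = 0, -6, 0, 4, 0, -4/5, 0, …
g: a_k = 3, 0, -27/2, 0, 81/8, 0, -243/80, …
Weyl lclm of L_f,L_g ⇒ L₀ (ord ≤ 4).
Integrate: L := L₀·Dx.
L = 36·Dx + 13·Dx^3 + Dx^5  (order 5).
h: a_k = 0, 3, -3, -9/2, 1, 81/40, -2/15, …
ICs: h(0) = 0, h′(0) = 3, h′′(0) = -6, h′′′(0) = -27, h′′′′(0) = 24.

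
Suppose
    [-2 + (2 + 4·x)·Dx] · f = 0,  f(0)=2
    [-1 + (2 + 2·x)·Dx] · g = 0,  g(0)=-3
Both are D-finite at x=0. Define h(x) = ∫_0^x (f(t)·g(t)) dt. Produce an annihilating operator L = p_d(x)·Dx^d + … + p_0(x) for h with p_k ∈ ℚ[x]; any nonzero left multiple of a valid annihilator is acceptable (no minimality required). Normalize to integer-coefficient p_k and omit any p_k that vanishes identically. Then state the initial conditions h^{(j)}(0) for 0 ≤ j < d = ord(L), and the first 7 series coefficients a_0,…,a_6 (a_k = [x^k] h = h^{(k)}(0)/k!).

f: a_k = 2, 2, -1, 1, -5/4, 7/4, -21/8, …
g: a_k = -3, -3/2, 3/8, -3/16, 15/128, -21/256, 63/1024, …
f·g: L₀ = L_f ⊗_s L_g, ord ≤ 1·1.
∫: right-multiply L₀ by Dx.
L = (-3 - 4·x)·Dx + (2 + 6·x + 4·x^2)·Dx^2  (order 2).
h: a_k = 0, -6, -9/2, 1/4, -9/32, 111/320, -117/256, …
ICs: h(0) = 0, h′(0) = -6.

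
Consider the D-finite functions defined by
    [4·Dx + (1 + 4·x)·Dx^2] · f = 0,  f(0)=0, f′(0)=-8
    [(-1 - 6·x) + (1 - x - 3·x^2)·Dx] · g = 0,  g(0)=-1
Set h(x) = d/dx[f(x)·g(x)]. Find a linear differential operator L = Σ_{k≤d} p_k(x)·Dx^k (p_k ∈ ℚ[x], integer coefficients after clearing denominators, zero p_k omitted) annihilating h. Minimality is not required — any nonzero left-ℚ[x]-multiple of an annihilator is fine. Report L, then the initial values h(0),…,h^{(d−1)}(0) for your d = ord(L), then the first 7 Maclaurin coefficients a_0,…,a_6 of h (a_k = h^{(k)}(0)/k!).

f: a_k = 0, -8, 16, -128/3, 128, -2048/5, 4096/3, …
g: a_k = -1, -1, -4, -7, -19, -40, -97, …
Product ⇒ symmetric product L₀, ord ≤ 2.
h=h₀': d/dx-closure on L₀ ⇒ L.
L = (218 + 1080·x + 2592·x^2) + (-1 + 142·x + 1224·x^2 + 2016·x^3)·Dx + (-5 - 39·x - 37·x^2 + 228·x^3 + 288·x^4)·Dx^2  (order 2).
h: a_k = 8, -16, 176, -1120/3, 7384/3, -34592/5, 525512/15, …
ICs: h(0) = 8, h′(0) = -16.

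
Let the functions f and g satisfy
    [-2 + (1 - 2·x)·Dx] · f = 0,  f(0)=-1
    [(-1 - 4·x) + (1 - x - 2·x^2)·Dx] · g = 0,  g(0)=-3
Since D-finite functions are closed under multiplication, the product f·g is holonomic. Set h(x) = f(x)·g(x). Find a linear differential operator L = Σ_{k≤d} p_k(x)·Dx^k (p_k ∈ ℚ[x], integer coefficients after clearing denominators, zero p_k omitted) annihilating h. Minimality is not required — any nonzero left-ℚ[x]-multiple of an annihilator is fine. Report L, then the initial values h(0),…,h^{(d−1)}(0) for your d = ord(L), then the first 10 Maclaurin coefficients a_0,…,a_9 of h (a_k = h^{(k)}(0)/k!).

L = (3 + 6·x) + (-1 + x + 2·x^2)·Dx  (order 1).
h: a_k = 3, 9, 27, 69, 171, 405, 939, 2133, 4779, 10581, …
ICs: h(0) = 3.

f: a_k = -1, -2, -4, -8, -16, -32, -64, -128, -256, -512, …
g: a_k = -3, -3, -9, -15, -33, -63, -129, -255, -513, -1023, …
h₀=f·g: eliminate ⇒ L₀, order ≤ 1·1.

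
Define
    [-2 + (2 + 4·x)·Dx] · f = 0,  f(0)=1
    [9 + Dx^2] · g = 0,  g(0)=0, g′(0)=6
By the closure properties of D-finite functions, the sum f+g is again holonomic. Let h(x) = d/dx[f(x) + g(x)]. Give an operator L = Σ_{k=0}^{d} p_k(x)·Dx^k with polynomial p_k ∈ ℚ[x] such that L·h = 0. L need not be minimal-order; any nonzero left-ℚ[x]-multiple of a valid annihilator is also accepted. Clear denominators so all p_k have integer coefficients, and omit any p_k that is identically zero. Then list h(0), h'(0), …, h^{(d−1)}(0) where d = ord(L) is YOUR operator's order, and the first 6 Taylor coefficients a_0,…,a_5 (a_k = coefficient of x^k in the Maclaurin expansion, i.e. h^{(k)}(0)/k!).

L = (-18 - 27·x - 27·x^2) + (-9 - 45·x - 81·x^2 - 54·x^3)·Dx + (-2 - 3·x - 3·x^2)·Dx^2 + (-1 - 5·x - 9·x^2 - 6·x^3)·Dx^3  (order 3).
h: a_k = 7, -1, -51/2, -5/2, 197/8, -63/8, …
ICs: h(0) = 7, h′(0) = -1, h′′(0) = -51.

f: a_k = 1, 1, -1/2, 1/2, -5/8, 7/8, …
g: a_k = 0, 6, 0, -9, 0, 81/20, …
Weyl lclm of L_f,L_g ⇒ L₀ (ord ≤ 3).
h₀' ⇒ L via d/dx closure of L₀.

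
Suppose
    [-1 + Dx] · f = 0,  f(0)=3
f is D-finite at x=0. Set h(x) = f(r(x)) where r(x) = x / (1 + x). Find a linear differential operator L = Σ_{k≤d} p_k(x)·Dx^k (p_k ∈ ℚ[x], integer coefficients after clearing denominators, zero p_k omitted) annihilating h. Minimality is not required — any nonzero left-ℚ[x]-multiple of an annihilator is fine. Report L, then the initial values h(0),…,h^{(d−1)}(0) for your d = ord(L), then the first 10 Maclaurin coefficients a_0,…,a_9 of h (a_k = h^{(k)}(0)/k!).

L = -1 + (1 + 2·x + x^2)·Dx  (order 1).
h: a_k = 3, 3, -3/2, 1/2, 1/8, -19/40, 151/240, -1091/1680, 7841/13440, -56519/120960, …
ICs: h(0) = 3.

f: a_k = 3, 3, 3/2, 1/2, 1/8, 1/40, 1/240, 1/1680, 1/13440, 1/120960, …
h₀=f(r): pull back L_f along r ⇒ L₀.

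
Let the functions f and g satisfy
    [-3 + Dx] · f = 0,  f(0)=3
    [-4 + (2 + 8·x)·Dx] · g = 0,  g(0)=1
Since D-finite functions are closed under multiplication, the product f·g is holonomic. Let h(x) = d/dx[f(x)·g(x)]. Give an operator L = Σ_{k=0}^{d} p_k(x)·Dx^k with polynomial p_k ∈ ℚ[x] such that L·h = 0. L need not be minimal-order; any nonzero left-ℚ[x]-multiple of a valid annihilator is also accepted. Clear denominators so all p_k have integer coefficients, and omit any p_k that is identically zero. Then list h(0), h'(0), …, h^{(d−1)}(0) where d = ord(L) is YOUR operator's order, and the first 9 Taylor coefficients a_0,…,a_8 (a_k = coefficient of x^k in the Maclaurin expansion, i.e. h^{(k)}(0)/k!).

L = (17 + 120·x + 144·x^2) + (-5 - 32·x - 48·x^2)·Dx  (order 1).
h: a_k = 15, 51, 207/2, 129/2, 1893/8, -4131/8, 176247/80, -4632021/560, 141984279/4480, …
ICs: h(0) = 15.

f: a_k = 3, 9, 27/2, 27/2, 81/8, 243/40, 243/80, 729/560, 2187/4480, …
g: a_k = 1, 2, -2, 4, -10, 28, -84, 264, -858, …
Product ⇒ symmetric product L₀, ord ≤ 1.
Differentiate: ansatz ord ≤ ord L₀ ⇒ L.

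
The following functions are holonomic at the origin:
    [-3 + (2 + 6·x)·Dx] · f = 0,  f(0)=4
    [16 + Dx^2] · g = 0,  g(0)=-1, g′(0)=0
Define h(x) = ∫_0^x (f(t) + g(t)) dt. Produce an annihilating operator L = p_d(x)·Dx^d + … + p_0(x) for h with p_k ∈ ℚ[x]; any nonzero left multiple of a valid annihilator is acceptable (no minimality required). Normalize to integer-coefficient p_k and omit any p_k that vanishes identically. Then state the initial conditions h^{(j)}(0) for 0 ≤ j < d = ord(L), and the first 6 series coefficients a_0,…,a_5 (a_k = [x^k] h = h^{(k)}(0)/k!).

L = (-4368 - 18432·x - 27648·x^2)·Dx + (1760 + 17568·x + 55296·x^2 + 55296·x^3)·Dx^2 + (-273 - 1152·x - 1728·x^2)·Dx^3 + (110 + 1098·x + 3456·x^2 + 3456·x^3)·Dx^4  (order 4).
h: a_k = 0, 3, 3, 7/6, 27/16, -2239/480, …
ICs: h(0) = 0, h′(0) = 3, h′′(0) = 6, h′′′(0) = 7.

f: a_k = 4, 6, -9/2, 27/4, -405/32, 1701/64, …
g: a_k = -1, 0, 8, 0, -32/3, 0, …
L₀ := lclm(L_f,L_g); ord L₀ ≤ 1+2.
Integrate: L := L₀·Dx.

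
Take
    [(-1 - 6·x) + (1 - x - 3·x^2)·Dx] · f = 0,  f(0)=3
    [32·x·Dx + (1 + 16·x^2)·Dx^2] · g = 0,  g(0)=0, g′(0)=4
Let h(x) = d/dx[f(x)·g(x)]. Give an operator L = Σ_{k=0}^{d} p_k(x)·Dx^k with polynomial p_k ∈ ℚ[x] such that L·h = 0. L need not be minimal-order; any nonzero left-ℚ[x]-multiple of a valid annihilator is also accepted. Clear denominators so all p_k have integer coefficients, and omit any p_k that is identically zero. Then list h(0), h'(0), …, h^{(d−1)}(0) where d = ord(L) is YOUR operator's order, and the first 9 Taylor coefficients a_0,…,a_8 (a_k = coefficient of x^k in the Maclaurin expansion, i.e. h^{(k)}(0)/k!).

f: a_k = 3, 3, 12, 21, 57, 120, 291, 651, 1524, …
g: a_k = 0, 4, 0, -64/3, 0, 1024/5, 0, -16384/7, 0, …
Product ⇒ symmetric product L₀, ord ≤ 2.
Differentiate: ansatz ord ≤ ord L₀ ⇒ L.
L = (-74 + 8736·x^2 + 18432·x^3 + 82944·x^4) + (25 + 182·x - 48·x^2 + 96·x^3 + 18432·x^4 + 55296·x^5)·Dx + (-3 - 13·x - 167·x^2 - 16·x^3 - 1472·x^4 + 3072·x^5 + 6912·x^6)·Dx^2  (order 2).
h: a_k = 12, 24, -48, 80, 2932, 19392/5, -161564/5, -749536/35, 22319664/35, …
ICs: h(0) = 12, h′(0) = 24.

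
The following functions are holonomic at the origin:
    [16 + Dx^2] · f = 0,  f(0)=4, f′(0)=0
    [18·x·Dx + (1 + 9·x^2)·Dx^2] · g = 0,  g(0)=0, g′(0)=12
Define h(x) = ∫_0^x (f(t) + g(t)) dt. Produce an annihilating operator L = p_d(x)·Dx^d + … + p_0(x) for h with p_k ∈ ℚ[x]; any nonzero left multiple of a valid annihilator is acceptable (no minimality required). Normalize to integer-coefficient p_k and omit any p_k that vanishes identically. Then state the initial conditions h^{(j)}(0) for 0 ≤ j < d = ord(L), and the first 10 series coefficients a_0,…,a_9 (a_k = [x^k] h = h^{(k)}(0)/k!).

L = (-13248·x + 181440·x^3 + 186624·x^5)·Dx^2 + (-16 + 6048·x^2 + 66096·x^4 + 93312·x^6)·Dx^3 + (-828·x + 11340·x^3 + 11664·x^5)·Dx^4 + (-1 + 378·x^2 + 4131·x^4 + 5832·x^6)·Dx^5  (order 5).
h: a_k = 0, 4, 6, -32/3, -9, 128/15, 162/5, -1024/315, -2187/14, 2048/2835, …
ICs: h(0) = 0, h′(0) = 4, h′′(0) = 12, h′′′(0) = -64, h′′′′(0) = -216.

f: a_k = 4, 0, -32, 0, 128/3, 0, -1024/45, 0, 2048/315, 0, …
g: a_k = 0, 12, 0, -36, 0, 972/5, 0, -8748/7, 0, 8748, …
Sum ⇒ L₀ = lclm(L_f,L_g) in ℚ(x)⟨Dx⟩.
h=∫₀ˣh₀: take L = L₀·Dx.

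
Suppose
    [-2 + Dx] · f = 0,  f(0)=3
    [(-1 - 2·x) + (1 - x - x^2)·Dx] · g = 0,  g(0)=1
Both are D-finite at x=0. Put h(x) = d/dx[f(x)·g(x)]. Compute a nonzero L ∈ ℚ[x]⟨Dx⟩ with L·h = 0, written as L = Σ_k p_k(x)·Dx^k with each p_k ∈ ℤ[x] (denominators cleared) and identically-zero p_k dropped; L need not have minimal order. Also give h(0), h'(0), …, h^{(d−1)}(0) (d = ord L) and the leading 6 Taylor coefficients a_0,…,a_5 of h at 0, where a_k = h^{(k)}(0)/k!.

f: a_k = 3, 6, 6, 4, 2, 4/5, …
g: a_k = 1, 1, 2, 3, 5, 8, …
f·g: L₀ = L_f ⊗_s L_g, ord ≤ 1·1.
Differentiate: ansatz ord ≤ ord L₀ ⇒ L.
L = (12 + 2·x - 10·x^2 + 4·x^4) + (-3 + 3·x + 5·x^2 - 2·x^3 - 2·x^4)·Dx  (order 1).
h: a_k = 9, 36, 93, 204, 414, 4022/5, …
ICs: h(0) = 9.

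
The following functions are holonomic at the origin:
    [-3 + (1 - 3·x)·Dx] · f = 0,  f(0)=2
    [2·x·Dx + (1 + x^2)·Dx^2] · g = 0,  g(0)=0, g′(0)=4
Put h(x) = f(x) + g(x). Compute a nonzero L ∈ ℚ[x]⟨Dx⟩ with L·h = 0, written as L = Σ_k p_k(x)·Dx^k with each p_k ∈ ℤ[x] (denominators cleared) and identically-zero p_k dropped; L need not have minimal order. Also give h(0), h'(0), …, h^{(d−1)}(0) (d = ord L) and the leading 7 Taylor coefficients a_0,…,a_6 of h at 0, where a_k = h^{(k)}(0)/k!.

f: a_k = 2, 6, 18, 54, 162, 486, 1458, …
g: a_k = 0, 4, 0, -4/3, 0, 4/5, 0, …
f+g: L₀ = lclm(L_f,L_g), ord ≤ 1+2.
L = (-6 + 72·x + 18·x^2)·Dx + (28 - 6·x + 60·x^2 + 18·x^3)·Dx^2 + (-3 + 8·x + 8·x^3 + 3·x^4)·Dx^3  (order 3).
h: a_k = 2, 10, 18, 158/3, 162, 2434/5, 1458, …
ICs: h(0) = 2, h′(0) = 10, h′′(0) = 36.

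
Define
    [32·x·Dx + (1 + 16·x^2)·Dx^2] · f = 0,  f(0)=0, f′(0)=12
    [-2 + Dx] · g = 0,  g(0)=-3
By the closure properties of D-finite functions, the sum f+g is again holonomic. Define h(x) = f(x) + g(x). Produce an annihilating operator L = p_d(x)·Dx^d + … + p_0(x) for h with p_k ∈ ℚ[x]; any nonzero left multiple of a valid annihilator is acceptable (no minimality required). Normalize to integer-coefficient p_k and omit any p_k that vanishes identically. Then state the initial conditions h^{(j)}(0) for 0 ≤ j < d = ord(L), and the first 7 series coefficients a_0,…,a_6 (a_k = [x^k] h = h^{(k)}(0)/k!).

f: a_k = 0, 12, 0, -64, 0, 3072/5, 0, …
g: a_k = -3, -6, -6, -4, -2, -4/5, -4/15, …
f+g: L₀ = lclm(L_f,L_g), ord ≤ 2+1.
L = (32 - 64·x - 1536·x^2 - 1024·x^3)·Dx + (-18 + 704·x^2 - 512·x^4)·Dx^2 + (1 + 16·x + 32·x^2 + 256·x^3 + 256·x^4)·Dx^3  (order 3).
h: a_k = -3, 6, -6, -68, -2, 3068/5, -4/15, …
ICs: h(0) = -3, h′(0) = 6, h′′(0) = -12.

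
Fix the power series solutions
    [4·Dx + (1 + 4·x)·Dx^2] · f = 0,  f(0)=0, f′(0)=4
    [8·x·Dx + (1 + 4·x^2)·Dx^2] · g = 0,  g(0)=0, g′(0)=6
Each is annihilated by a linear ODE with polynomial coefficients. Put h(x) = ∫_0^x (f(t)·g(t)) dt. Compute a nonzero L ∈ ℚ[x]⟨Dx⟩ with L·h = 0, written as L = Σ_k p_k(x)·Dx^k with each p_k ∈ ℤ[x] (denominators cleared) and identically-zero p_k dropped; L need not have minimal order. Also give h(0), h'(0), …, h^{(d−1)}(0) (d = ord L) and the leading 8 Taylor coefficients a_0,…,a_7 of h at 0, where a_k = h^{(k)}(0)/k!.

f: a_k = 0, 4, -8, 64/3, -64, 1024/5, -2048/3, 16384/7, …
g: a_k = 0, 6, 0, -8, 0, 96/5, 0, -384/7, …
h₀=f·g: eliminate ⇒ L₀, order ≤ 2·2.
∫: right-multiply L₀ by Dx.
L = (96 + 640·x + 1408·x^2 + 7680·x^3 + 15360·x^4 + 26624·x^5 + 8192·x^7)·Dx^2 + (24 + 320·x + 2656·x^2 + 9728·x^3 + 28160·x^4 + 47616·x^5 + 71680·x^6 + 6144·x^7 + 28672·x^8)·Dx^3 + (12 + 104·x + 672·x^2 + 2976·x^3 + 8256·x^4 + 18048·x^5 + 24576·x^6 + 35328·x^7 + 6144·x^8 + 16384·x^9)·Dx^4 + (1 + 12·x + 68·x^2 + 256·x^3 + 696·x^4 + 1536·x^5 + 2688·x^6 + 3072·x^7 + 4224·x^8 + 1024·x^9 + 2048·x^10)·Dx^5  (order 5).
h: a_k = 0, 0, 0, 8, -12, 96/5, -160/3, 2432/15, …
ICs: h(0) = 0, h′(0) = 0, h′′(0) = 0, h′′′(0) = 48, h′′′′(0) = -288.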